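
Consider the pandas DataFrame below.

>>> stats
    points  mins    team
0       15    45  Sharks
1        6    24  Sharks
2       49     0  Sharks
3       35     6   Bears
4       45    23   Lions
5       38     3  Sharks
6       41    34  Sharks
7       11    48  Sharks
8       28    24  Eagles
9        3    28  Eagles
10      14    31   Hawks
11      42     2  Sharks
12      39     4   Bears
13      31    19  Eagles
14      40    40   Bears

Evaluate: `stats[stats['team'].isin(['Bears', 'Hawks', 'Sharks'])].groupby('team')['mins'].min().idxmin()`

Sharks

filter rows where team in ['Bears', 'Hawks', 'Sharks']:
    points  mins    team
0       15    45  Sharks
1        6    24  Sharks
2       49     0  Sharks
3       35     6   Bears
5       38     3  Sharks
6       41    34  Sharks
7       11    48  Sharks
10      14    31   Hawks
11      42     2  Sharks
12      39     4   Bears
14      40    40   Bears
group by team, min of mins:
team
Bears      4
Hawks     31
Sharks     0
Name: mins, dtype: int64
The label with the smallest value is Sharks.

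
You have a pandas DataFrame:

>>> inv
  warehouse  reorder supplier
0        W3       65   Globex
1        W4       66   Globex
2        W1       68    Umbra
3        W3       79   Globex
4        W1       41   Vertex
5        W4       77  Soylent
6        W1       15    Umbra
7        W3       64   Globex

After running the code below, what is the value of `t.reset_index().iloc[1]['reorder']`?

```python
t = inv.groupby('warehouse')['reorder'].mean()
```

69.3333333333

group by warehouse, mean of reorder:
warehouse
W1    41.333333
W3    69.333333
W4    71.500000
Name: reorder, dtype: float64
reset_index():
  warehouse    reorder
0        W1  41.333333
1        W3  69.333333
2        W4  71.500000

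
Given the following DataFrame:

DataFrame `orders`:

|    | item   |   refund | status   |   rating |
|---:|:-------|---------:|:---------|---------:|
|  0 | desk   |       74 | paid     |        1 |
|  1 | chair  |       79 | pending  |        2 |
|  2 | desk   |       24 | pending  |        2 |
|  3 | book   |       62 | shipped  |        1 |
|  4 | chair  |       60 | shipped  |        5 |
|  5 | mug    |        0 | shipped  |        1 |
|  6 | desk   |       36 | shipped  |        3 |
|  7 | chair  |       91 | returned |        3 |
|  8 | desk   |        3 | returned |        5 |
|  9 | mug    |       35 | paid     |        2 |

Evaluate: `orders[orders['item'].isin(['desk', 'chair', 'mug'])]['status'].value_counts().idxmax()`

shipped

filter rows where item in ['desk', 'chair', 'mug']:
    item  refund    status  rating
0   desk      74      paid       1
1  chair      79   pending       2
2   desk      24   pending       2
4  chair      60   shipped       5
5    mug       0   shipped       1
6   desk      36   shipped       3
7  chair      91  returned       3
8   desk       3  returned       5
9    mug      35      paid       2
value_counts of status:
status
shipped     3
paid        2
pending     2
returned    2
Name: count, dtype: int64
label with the largest value → shipped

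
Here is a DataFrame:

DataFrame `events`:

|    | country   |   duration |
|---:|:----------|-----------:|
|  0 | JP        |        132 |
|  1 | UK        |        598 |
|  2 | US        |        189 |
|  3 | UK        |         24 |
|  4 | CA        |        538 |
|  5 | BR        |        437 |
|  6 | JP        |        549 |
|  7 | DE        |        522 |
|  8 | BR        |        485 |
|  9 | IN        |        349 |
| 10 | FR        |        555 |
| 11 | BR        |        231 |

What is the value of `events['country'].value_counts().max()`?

3

value_counts of country:
country
BR    3
JP    2
UK    2
US    1
CA    1
DE    1
IN    1
FR    1
Name: count, dtype: int64
Reading off the max of the resulting series, we get 3.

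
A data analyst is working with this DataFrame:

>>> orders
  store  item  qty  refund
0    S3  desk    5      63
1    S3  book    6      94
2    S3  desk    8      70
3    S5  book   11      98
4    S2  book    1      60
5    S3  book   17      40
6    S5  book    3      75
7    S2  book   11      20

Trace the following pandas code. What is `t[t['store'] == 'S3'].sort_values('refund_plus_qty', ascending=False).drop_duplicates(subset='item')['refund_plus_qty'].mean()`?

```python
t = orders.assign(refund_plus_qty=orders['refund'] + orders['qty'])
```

89.0

add column refund_plus_qty = orders['refund'] + orders['qty']:
  store  item  qty  refund  refund_plus_qty
0    S3  desk    5      63               68
1    S3  book    6      94              100
2    S3  desk    8      70               78
3    S5  book   11      98              109
4    S2  book    1      60               61
5    S3  book   17      40               57
6    S5  book    3      75               78
7    S2  book   11      20               31
filter rows where store == 'S3':
  store  item  qty  refund  refund_plus_qty
0    S3  desk    5      63               68
1    S3  book    6      94              100
2    S3  desk    8      70               78
5    S3  book   17      40               57
sort by refund_plus_qty descending:
  store  item  qty  refund  refund_plus_qty
1    S3  book    6      94              100
2    S3  desk    8      70               78
0    S3  desk    5      63               68
5    S3  book   17      40               57
drop duplicate item (keep=first):
  store  item  qty  refund  refund_plus_qty
1    S3  book    6      94              100
2    S3  desk    8      70               78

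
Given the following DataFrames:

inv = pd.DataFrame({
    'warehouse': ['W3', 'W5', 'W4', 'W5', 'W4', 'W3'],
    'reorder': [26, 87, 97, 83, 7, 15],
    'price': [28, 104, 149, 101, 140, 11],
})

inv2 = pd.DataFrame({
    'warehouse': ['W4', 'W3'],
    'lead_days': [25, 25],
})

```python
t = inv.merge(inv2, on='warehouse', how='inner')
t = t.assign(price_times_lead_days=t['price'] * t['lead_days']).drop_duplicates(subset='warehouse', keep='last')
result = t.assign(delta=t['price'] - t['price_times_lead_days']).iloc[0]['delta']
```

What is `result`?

merge on 'warehouse' (how='inner') → 4 rows:
  warehouse  reorder  price  lead_days
0        W3       26     28         25
1        W4       97    149         25
2        W4        7    140         25
3        W3       15     11         25
add column price_times_lead_days = t['price'] * t['lead_days']:
  warehouse  reorder  price  lead_days  price_times_lead_days
0        W3       26     28         25                    700
1        W4       97    149         25                   3725
2        W4        7    140         25                   3500
3        W3       15     11         25                    275
drop duplicate warehouse (keep=last):
  warehouse  reorder  price  lead_days  price_times_lead_days
2        W4        7    140         25                   3500
3        W3       15     11         25                    275
add column delta = t['price'] - t['price_times_lead_days']:
  warehouse  reorder  price  lead_days  price_times_lead_days  delta
2        W4        7    140         25                   3500  -3360
3        W3       15     11         25                    275   -264
value at position 0, column 'delta' → -3360

-3360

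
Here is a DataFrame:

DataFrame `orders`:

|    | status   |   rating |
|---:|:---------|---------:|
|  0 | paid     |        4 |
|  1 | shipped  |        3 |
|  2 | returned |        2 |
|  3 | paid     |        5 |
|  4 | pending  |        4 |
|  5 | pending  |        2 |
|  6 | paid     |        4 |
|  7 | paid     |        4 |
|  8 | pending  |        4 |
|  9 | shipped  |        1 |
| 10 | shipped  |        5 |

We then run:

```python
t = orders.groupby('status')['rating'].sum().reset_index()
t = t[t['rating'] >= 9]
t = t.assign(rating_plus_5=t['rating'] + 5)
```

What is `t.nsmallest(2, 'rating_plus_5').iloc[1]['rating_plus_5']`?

group by status, sum of rating:
status
paid        17
pending     10
returned     2
shipped      9
Name: rating, dtype: int64
reset_index():
     status  rating
0      paid      17
1   pending      10
2  returned       2
3   shipped       9
filter rows where rating >= 9:
    status  rating
0     paid      17
1  pending      10
3  shipped       9
add column rating_plus_5 = t['rating'] + 5:
    status  rating  rating_plus_5
0     paid      17             22
1  pending      10             15
3  shipped       9             14
take 2 rows with smallest rating_plus_5:
    status  rating  rating_plus_5
3  shipped       9             14
1  pending      10             15
Then the value at position 1, column 'rating_plus_5': 15

15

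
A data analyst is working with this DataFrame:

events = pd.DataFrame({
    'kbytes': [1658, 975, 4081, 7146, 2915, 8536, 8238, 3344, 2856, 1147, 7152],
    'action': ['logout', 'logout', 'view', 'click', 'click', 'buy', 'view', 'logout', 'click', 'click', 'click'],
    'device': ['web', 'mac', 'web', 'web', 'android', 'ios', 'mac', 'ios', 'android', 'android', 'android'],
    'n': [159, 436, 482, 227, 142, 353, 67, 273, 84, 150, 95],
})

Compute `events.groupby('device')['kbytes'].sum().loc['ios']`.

group by device, sum of kbytes:
device
android    14070
ios        11880
mac         9213
web        12885
Name: kbytes, dtype: int64
So loc['ios'] = 11880.

11880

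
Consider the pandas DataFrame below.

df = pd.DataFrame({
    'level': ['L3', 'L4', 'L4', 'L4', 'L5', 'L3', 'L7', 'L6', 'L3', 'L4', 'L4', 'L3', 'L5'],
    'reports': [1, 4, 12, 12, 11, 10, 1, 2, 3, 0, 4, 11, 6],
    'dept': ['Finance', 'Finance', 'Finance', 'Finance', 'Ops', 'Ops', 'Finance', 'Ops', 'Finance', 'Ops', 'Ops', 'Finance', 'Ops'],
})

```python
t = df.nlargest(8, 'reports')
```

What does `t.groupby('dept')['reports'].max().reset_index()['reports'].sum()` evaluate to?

23

take 8 rows with largest reports:
   level  reports     dept
2     L4       12  Finance
3     L4       12  Finance
4     L5       11      Ops
11    L3       11  Finance
5     L3       10      Ops
12    L5        6      Ops
1     L4        4  Finance
10    L4        4      Ops
group by dept, max of reports:
dept
Finance    12
Ops        11
Name: reports, dtype: int64
reset_index():
      dept  reports
0  Finance       12
1      Ops       11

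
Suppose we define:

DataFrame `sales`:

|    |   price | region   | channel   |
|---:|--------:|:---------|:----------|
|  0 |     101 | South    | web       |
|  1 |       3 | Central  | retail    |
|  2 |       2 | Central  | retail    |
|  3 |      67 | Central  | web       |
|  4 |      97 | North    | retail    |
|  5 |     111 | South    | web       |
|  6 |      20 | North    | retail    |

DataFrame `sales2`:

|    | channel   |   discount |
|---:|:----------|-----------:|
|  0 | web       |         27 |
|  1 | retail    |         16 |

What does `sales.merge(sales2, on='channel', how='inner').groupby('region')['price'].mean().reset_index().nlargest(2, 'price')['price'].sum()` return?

164.5

merge on 'channel' (how='inner') → 7 rows:
   price   region channel  discount
0    101    South     web        27
1      3  Central  retail        16
2      2  Central  retail        16
3     67  Central     web        27
4     97    North  retail        16
5    111    South     web        27
6     20    North  retail        16
group by region, mean of price:
region
Central     24.0
North       58.5
South      106.0
Name: price, dtype: float64
reset_index():
    region  price
0  Central   24.0
1    North   58.5
2    South  106.0
take 2 rows with largest price:
  region  price
2  South  106.0
1  North   58.5
sum of column 'price' → 164.5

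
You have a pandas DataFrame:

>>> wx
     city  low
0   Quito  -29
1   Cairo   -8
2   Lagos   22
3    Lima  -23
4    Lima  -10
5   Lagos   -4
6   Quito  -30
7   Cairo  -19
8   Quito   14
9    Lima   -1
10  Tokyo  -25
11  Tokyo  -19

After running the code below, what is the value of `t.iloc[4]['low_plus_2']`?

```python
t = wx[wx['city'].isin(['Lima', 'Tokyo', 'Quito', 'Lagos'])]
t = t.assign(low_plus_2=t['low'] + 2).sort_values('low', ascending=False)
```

filter rows where city in ['Lima', 'Tokyo', 'Quito', 'Lagos']:
     city  low
0   Quito  -29
2   Lagos   22
3    Lima  -23
4    Lima  -10
5   Lagos   -4
6   Quito  -30
8   Quito   14
9    Lima   -1
10  Tokyo  -25
11  Tokyo  -19
add column low_plus_2 = t['low'] + 2:
     city  low  low_plus_2
0   Quito  -29         -27
2   Lagos   22          24
3    Lima  -23         -21
4    Lima  -10          -8
5   Lagos   -4          -2
6   Quito  -30         -28
8   Quito   14          16
9    Lima   -1           1
10  Tokyo  -25         -23
11  Tokyo  -19         -17
sort by low descending:
     city  low  low_plus_2
2   Lagos   22          24
8   Quito   14          16
9    Lima   -1           1
5   Lagos   -4          -2
4    Lima  -10          -8
11  Tokyo  -19         -17
3    Lima  -23         -21
10  Tokyo  -25         -23
0   Quito  -29         -27
6   Quito  -30         -28

-8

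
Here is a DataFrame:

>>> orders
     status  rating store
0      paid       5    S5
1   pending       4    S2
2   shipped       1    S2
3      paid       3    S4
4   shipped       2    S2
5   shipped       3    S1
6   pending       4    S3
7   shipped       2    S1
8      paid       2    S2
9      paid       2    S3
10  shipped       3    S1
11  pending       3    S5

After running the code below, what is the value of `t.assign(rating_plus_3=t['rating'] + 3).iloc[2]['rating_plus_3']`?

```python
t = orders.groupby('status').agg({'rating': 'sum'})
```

14

group by status, sum of rating:
         rating
status         
paid         12
pending      11
shipped      11
add column rating_plus_3 = t['rating'] + 3:
         rating  rating_plus_3
status                        
paid         12             15
pending      11             14
shipped      11             14
Reading off the value at position 2, column 'rating_plus_3', we get 14.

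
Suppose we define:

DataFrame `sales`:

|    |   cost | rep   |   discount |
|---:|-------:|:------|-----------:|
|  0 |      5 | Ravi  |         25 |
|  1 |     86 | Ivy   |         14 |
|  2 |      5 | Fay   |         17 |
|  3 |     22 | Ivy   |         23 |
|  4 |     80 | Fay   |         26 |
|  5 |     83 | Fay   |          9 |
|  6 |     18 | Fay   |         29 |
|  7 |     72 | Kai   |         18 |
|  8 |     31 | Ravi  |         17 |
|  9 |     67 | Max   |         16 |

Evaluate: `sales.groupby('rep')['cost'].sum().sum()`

group by rep, sum of cost:
rep
Fay     186
Ivy     108
Kai      72
Max      67
Ravi     36
Name: cost, dtype: int64
The sum of the resulting series is 469.

469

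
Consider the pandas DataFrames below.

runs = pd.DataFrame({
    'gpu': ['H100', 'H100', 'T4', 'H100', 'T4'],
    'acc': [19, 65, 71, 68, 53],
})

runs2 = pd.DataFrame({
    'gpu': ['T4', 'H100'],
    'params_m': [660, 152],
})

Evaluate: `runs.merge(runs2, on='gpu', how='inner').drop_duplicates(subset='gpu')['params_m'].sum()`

merge on 'gpu' (how='inner') → 5 rows:
    gpu  acc  params_m
0  H100   19       152
1  H100   65       152
2    T4   71       660
3  H100   68       152
4    T4   53       660
drop duplicate gpu (keep=first):
    gpu  acc  params_m
0  H100   19       152
2    T4   71       660
Taking the sum of column 'params_m' gives 812.

812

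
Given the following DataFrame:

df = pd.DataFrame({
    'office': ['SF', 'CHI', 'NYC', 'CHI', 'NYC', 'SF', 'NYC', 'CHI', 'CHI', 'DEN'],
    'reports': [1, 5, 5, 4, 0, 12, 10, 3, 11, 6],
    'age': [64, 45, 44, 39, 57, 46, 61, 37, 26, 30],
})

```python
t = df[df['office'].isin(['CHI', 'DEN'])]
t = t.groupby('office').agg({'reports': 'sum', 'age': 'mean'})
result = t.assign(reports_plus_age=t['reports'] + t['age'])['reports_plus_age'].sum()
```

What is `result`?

filter rows where office in ['CHI', 'DEN']:
  office  reports  age
1    CHI        5   45
3    CHI        4   39
7    CHI        3   37
8    CHI       11   26
9    DEN        6   30
group by office: sum(reports), mean(age):
        reports    age
office                
CHI          23  36.75
DEN           6  30.00
add column reports_plus_age = t['reports'] + t['age']:
        reports    age  reports_plus_age
office                                  
CHI          23  36.75             59.75
DEN           6  30.00             36.00

95.75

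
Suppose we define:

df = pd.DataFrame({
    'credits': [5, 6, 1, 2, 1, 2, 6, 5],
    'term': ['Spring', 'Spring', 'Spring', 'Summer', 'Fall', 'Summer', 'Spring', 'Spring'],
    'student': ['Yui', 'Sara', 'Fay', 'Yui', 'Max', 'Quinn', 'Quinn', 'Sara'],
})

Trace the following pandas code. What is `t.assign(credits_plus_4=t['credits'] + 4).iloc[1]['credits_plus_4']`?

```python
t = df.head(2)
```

take first 2 rows:
   credits    term student
0        5  Spring     Yui
1        6  Spring    Sara
add column credits_plus_4 = t['credits'] + 4:
   credits    term student  credits_plus_4
0        5  Spring     Yui               9
1        6  Spring    Sara              10
value at position 1, column 'credits_plus_4' → 10

10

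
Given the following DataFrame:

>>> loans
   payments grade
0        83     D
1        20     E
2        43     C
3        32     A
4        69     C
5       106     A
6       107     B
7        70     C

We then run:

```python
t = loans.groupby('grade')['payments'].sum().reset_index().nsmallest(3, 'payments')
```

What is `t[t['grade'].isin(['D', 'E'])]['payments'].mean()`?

51.5

group by grade, sum of payments:
grade
A    138
B    107
C    182
D     83
E     20
Name: payments, dtype: int64
reset_index():
  grade  payments
0     A       138
1     B       107
2     C       182
3     D        83
4     E        20
take 3 rows with smallest payments:
  grade  payments
4     E        20
3     D        83
1     B       107
filter rows where grade in ['D', 'E']:
  grade  payments
4     E        20
3     D        83
Reading off the mean of column 'payments', we get 51.5.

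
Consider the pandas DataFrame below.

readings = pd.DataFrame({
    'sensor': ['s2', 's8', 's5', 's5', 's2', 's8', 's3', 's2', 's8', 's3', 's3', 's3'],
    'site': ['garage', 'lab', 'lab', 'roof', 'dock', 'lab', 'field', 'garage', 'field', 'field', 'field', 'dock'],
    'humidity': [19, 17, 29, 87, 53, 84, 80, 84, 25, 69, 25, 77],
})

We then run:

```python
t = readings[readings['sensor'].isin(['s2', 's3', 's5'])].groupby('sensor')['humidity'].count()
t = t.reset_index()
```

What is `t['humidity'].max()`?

4

filter rows where sensor in ['s2', 's3', 's5']:
   sensor    site  humidity
0      s2  garage        19
2      s5     lab        29
3      s5    roof        87
4      s2    dock        53
6      s3   field        80
7      s2  garage        84
9      s3   field        69
10     s3   field        25
11     s3    dock        77
group by sensor, count of humidity:
sensor
s2    3
s3    4
s5    2
Name: humidity, dtype: int64
reset_index():
  sensor  humidity
0     s2         3
1     s3         4
2     s5         2
Finally, max of column 'humidity' = 4.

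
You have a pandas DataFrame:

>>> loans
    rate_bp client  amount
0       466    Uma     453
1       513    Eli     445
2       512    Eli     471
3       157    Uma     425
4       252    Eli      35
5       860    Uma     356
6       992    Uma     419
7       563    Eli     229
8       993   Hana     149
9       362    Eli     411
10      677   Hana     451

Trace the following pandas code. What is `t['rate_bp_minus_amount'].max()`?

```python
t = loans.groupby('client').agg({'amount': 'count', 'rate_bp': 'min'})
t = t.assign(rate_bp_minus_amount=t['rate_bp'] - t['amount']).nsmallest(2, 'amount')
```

group by client: count(amount), min(rate_bp):
        amount  rate_bp
client                 
Eli          5      252
Hana         2      677
Uma          4      157
add column rate_bp_minus_amount = t['rate_bp'] - t['amount']:
        amount  rate_bp  rate_bp_minus_amount
client                                       
Eli          5      252                   247
Hana         2      677                   675
Uma          4      157                   153
take 2 rows with smallest amount:
        amount  rate_bp  rate_bp_minus_amount
client                                       
Hana         2      677                   675
Uma          4      157                   153

675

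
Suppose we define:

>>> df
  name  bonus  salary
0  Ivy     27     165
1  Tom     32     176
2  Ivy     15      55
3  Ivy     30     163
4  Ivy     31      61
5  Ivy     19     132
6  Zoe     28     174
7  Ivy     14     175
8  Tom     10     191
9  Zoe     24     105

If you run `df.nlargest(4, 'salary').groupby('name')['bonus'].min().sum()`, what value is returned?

take 4 rows with largest salary:
  name  bonus  salary
8  Tom     10     191
1  Tom     32     176
7  Ivy     14     175
6  Zoe     28     174
group by name, min of bonus:
name
Ivy    14
Tom    10
Zoe    28
Name: bonus, dtype: int64
Hence 52.

52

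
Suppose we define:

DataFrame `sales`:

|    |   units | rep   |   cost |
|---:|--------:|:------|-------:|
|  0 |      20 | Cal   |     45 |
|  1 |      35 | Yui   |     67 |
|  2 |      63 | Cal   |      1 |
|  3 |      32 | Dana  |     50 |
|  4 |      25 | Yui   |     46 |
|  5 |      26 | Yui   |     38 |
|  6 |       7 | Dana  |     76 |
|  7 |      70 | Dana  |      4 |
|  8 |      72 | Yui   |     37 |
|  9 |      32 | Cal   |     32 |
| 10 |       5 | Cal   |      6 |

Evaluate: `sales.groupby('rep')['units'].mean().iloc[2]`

group by rep, mean of units:
rep
Cal     30.000000
Dana    36.333333
Yui     39.500000
Name: units, dtype: float64
Reading off the value at position 2, we get 39.5.

39.5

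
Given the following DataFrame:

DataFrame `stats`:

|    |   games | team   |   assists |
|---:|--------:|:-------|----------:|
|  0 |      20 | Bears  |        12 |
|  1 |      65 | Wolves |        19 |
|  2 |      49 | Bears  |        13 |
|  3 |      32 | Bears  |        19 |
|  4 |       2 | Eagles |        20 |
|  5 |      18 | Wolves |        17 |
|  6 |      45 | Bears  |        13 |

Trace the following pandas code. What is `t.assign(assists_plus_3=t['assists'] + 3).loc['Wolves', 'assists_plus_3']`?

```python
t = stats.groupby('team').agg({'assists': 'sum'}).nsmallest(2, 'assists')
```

39

group by team, sum of assists:
        assists
team           
Bears        57
Eagles       20
Wolves       36
take 2 rows with smallest assists:
        assists
team           
Eagles       20
Wolves       36
add column assists_plus_3 = t['assists'] + 3:
        assists  assists_plus_3
team                           
Eagles       20              23
Wolves       36              39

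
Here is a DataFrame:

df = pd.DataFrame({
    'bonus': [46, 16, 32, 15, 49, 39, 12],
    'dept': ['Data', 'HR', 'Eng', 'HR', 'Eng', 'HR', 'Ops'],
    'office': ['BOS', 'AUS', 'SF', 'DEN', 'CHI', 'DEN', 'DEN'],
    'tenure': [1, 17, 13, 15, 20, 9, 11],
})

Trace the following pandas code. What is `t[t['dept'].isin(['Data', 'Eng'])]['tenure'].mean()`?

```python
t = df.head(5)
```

take first 5 rows:
   bonus  dept office  tenure
0     46  Data    BOS       1
1     16    HR    AUS      17
2     32   Eng     SF      13
3     15    HR    DEN      15
4     49   Eng    CHI      20
filter rows where dept in ['Data', 'Eng']:
   bonus  dept office  tenure
0     46  Data    BOS       1
2     32   Eng     SF      13
4     49   Eng    CHI      20
mean of column 'tenure' → 11.3333333333

11.3333333333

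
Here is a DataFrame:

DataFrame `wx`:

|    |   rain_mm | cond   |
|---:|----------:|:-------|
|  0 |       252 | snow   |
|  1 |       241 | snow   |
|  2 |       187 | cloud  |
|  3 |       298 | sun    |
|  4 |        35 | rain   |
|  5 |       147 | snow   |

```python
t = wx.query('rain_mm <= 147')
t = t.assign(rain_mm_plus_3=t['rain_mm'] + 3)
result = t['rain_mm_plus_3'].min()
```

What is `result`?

38

filter rows where rain_mm <= 147:
   rain_mm  cond
4       35  rain
5      147  snow
add column rain_mm_plus_3 = t['rain_mm'] + 3:
   rain_mm  cond  rain_mm_plus_3
4       35  rain              38
5      147  snow             150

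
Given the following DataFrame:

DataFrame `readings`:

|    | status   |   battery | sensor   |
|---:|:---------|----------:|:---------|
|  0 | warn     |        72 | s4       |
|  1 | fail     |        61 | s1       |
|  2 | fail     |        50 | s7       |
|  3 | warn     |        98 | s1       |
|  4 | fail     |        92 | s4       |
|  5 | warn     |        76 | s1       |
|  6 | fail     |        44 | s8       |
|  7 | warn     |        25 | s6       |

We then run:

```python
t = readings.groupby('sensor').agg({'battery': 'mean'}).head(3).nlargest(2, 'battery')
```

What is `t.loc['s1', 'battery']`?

group by sensor, mean of battery:
          battery
sensor           
s1      78.333333
s4      82.000000
s6      25.000000
s7      50.000000
s8      44.000000
take first 3 rows:
          battery
sensor           
s1      78.333333
s4      82.000000
s6      25.000000
take 2 rows with largest battery:
          battery
sensor           
s4      82.000000
s1      78.333333
The value at row 's1', column 'battery' is 78.3333333333.

78.3333333333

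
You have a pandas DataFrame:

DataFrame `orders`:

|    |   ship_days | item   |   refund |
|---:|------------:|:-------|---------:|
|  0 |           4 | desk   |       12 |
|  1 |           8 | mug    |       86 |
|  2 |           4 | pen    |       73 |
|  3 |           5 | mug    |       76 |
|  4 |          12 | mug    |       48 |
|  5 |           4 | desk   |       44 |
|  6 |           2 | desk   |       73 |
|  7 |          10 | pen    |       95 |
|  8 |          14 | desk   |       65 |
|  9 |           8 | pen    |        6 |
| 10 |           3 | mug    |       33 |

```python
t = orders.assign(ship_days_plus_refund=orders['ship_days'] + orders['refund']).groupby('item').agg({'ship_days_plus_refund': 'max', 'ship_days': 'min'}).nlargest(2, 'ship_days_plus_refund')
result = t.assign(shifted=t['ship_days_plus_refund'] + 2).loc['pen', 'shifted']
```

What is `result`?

107

add column ship_days_plus_refund = orders['ship_days'] + orders['refund']:
    ship_days  item  refund  ship_days_plus_refund
0           4  desk      12                     16
1           8   mug      86                     94
2           4   pen      73                     77
3           5   mug      76                     81
4          12   mug      48                     60
5           4  desk      44                     48
6           2  desk      73                     75
7          10   pen      95                    105
8          14  desk      65                     79
9           8   pen       6                     14
10          3   mug      33                     36
group by item: max(ship_days_plus_refund), min(ship_days):
      ship_days_plus_refund  ship_days
item                                  
desk                     79          2
mug                      94          3
pen                     105          4
take 2 rows with largest ship_days_plus_refund:
      ship_days_plus_refund  ship_days
item                                  
pen                     105          4
mug                      94          3
add column shifted = t['ship_days_plus_refund'] + 2:
      ship_days_plus_refund  ship_days  shifted
item                                           
pen                     105          4      107
mug                      94          3       96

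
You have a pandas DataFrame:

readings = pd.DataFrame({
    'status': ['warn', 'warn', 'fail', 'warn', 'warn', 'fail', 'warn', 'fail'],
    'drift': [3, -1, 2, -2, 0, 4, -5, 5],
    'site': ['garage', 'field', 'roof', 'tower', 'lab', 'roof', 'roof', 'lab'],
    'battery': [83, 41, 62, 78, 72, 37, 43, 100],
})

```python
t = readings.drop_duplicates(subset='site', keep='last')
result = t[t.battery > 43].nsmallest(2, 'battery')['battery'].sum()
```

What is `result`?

drop duplicate site (keep=last):
  status  drift    site  battery
0   warn      3  garage       83
1   warn     -1   field       41
3   warn     -2   tower       78
6   warn     -5    roof       43
7   fail      5     lab      100
filter rows where battery > 43:
  status  drift    site  battery
0   warn      3  garage       83
3   warn     -2   tower       78
7   fail      5     lab      100
take 2 rows with smallest battery:
  status  drift    site  battery
3   warn     -2   tower       78
0   warn      3  garage       83
Then the sum of column 'battery': 161

161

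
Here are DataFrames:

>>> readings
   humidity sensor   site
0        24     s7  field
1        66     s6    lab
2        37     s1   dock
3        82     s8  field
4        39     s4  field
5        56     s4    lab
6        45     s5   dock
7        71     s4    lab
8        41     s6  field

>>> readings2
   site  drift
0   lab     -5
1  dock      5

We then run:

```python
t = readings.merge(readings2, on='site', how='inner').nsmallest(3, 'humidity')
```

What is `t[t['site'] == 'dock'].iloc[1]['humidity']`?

merge on 'site' (how='inner') → 5 rows:
   humidity sensor  site  drift
0        66     s6   lab     -5
1        37     s1  dock      5
2        56     s4   lab     -5
3        45     s5  dock      5
4        71     s4   lab     -5
take 3 rows with smallest humidity:
   humidity sensor  site  drift
1        37     s1  dock      5
3        45     s5  dock      5
2        56     s4   lab     -5
filter rows where site == 'dock':
   humidity sensor  site  drift
1        37     s1  dock      5
3        45     s5  dock      5

45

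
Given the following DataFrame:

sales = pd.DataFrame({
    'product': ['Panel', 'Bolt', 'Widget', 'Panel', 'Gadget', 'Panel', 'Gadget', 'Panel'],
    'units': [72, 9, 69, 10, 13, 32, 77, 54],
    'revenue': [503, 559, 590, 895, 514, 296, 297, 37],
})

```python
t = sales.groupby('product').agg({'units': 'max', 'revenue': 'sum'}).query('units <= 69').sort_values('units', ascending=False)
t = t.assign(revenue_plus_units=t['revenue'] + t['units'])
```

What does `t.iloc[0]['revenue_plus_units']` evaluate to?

659

group by product: max(units), sum(revenue):
         units  revenue
product                
Bolt         9      559
Gadget      77      811
Panel       72     1731
Widget      69      590
filter rows where units <= 69:
         units  revenue
product                
Bolt         9      559
Widget      69      590
sort by units descending:
         units  revenue
product                
Widget      69      590
Bolt         9      559
add column revenue_plus_units = t['revenue'] + t['units']:
         units  revenue  revenue_plus_units
product                                    
Widget      69      590                 659
Bolt         9      559                 568
So iloc[0]['revenue_plus_units'] = 659.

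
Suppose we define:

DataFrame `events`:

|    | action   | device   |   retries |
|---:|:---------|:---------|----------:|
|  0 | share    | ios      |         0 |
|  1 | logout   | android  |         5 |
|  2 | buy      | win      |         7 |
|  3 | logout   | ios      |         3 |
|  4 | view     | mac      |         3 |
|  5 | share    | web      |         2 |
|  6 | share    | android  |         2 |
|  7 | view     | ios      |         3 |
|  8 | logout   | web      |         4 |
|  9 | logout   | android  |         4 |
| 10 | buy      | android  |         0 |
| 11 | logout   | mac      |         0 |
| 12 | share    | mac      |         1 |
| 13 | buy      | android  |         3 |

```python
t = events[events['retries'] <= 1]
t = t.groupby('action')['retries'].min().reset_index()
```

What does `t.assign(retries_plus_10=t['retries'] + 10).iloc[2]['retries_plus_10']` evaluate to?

filter rows where retries <= 1:
    action   device  retries
0    share      ios        0
10     buy  android        0
11  logout      mac        0
12   share      mac        1
group by action, min of retries:
action
buy       0
logout    0
share     0
Name: retries, dtype: int64
reset_index():
   action  retries
0     buy        0
1  logout        0
2   share        0
add column retries_plus_10 = t['retries'] + 10:
   action  retries  retries_plus_10
0     buy        0               10
1  logout        0               10
2   share        0               10

10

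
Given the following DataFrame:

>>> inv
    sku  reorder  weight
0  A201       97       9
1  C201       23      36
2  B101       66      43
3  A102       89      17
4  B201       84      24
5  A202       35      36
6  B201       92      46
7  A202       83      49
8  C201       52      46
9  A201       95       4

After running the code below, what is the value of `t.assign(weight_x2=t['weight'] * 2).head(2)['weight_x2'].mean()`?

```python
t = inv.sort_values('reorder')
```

sort by reorder:
    sku  reorder  weight
1  C201       23      36
5  A202       35      36
8  C201       52      46
2  B101       66      43
7  A202       83      49
4  B201       84      24
3  A102       89      17
6  B201       92      46
9  A201       95       4
0  A201       97       9
add column weight_x2 = t['weight'] * 2:
    sku  reorder  weight  weight_x2
1  C201       23      36         72
5  A202       35      36         72
8  C201       52      46         92
2  B101       66      43         86
7  A202       83      49         98
4  B201       84      24         48
3  A102       89      17         34
6  B201       92      46         92
9  A201       95       4          8
0  A201       97       9         18
take first 2 rows:
    sku  reorder  weight  weight_x2
1  C201       23      36         72
5  A202       35      36         72

72.0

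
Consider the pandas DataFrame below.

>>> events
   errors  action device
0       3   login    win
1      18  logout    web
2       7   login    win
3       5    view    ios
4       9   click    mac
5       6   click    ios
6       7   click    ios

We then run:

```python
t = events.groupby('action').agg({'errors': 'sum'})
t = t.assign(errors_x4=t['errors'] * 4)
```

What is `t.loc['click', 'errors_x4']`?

88

group by action, sum of errors:
        errors
action        
click       22
login       10
logout      18
view         5
add column errors_x4 = t['errors'] * 4:
        errors  errors_x4
action                   
click       22         88
login       10         40
logout      18         72
view         5         20
Finally, value at row 'click', column 'errors_x4' = 88.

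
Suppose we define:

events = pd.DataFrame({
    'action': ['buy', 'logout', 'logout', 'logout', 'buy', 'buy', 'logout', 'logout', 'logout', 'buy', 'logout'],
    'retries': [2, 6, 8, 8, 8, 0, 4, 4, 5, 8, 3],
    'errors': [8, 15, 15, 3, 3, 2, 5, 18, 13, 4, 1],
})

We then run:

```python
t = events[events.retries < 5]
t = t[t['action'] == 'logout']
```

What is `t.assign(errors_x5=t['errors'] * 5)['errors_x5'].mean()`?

40.0

filter rows where retries < 5:
    action  retries  errors
0      buy        2       8
5      buy        0       2
6   logout        4       5
7   logout        4      18
10  logout        3       1
filter rows where action == 'logout':
    action  retries  errors
6   logout        4       5
7   logout        4      18
10  logout        3       1
add column errors_x5 = t['errors'] * 5:
    action  retries  errors  errors_x5
6   logout        4       5         25
7   logout        4      18         90
10  logout        3       1          5
Finally, mean of column 'errors_x5' = 40.0.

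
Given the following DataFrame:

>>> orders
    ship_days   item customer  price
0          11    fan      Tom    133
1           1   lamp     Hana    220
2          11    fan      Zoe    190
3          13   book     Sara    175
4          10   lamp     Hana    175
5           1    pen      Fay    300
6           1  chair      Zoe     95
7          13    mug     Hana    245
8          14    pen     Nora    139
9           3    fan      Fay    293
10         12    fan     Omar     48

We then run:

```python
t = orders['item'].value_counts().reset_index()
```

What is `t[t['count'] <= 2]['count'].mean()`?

1.4

value_counts of item:
item
fan      4
lamp     2
pen      2
book     1
chair    1
mug      1
Name: count, dtype: int64
reset_index():
    item  count
0    fan      4
1   lamp      2
2    pen      2
3   book      1
4  chair      1
5    mug      1
filter rows where count <= 2:
    item  count
1   lamp      2
2    pen      2
3   book      1
4  chair      1
5    mug      1
So mean() = 1.4.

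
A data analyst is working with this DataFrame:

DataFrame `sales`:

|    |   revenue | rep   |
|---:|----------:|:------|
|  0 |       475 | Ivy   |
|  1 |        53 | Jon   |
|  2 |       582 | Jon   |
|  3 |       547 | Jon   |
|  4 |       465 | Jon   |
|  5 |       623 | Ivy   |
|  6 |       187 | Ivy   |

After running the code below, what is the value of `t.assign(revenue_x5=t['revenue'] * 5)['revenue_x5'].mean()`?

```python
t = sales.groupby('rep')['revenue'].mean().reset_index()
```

group by rep, mean of revenue:
rep
Ivy    428.333333
Jon    411.750000
Name: revenue, dtype: float64
reset_index():
   rep     revenue
0  Ivy  428.333333
1  Jon  411.750000
add column revenue_x5 = t['revenue'] * 5:
   rep     revenue   revenue_x5
0  Ivy  428.333333  2141.666667
1  Jon  411.750000  2058.750000
Finally, mean of column 'revenue_x5' = 2100.20833333.

2100.20833333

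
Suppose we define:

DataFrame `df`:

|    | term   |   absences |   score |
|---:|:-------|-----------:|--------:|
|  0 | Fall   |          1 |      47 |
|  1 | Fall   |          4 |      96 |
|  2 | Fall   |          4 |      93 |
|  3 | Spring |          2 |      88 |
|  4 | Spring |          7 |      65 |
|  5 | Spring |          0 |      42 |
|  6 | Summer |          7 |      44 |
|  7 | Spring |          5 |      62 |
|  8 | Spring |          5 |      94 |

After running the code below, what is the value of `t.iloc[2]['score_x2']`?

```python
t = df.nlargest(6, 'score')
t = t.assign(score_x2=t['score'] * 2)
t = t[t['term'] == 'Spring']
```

130

take 6 rows with largest score:
     term  absences  score
1    Fall         4     96
8  Spring         5     94
2    Fall         4     93
3  Spring         2     88
4  Spring         7     65
7  Spring         5     62
add column score_x2 = t['score'] * 2:
     term  absences  score  score_x2
1    Fall         4     96       192
8  Spring         5     94       188
2    Fall         4     93       186
3  Spring         2     88       176
4  Spring         7     65       130
7  Spring         5     62       124
filter rows where term == 'Spring':
     term  absences  score  score_x2
8  Spring         5     94       188
3  Spring         2     88       176
4  Spring         7     65       130
7  Spring         5     62       124
The value at position 2, column 'score_x2' is 130.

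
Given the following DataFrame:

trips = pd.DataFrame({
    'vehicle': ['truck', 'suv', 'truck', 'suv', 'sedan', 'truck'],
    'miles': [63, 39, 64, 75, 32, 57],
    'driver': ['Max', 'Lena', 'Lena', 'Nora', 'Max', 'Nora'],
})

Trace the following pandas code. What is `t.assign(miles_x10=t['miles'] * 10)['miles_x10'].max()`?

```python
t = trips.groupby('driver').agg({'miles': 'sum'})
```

1320

group by driver, sum of miles:
        miles
driver       
Lena      103
Max        95
Nora      132
add column miles_x10 = t['miles'] * 10:
        miles  miles_x10
driver                  
Lena      103       1030
Max        95        950
Nora      132       1320
Then the max of column 'miles_x10': 1320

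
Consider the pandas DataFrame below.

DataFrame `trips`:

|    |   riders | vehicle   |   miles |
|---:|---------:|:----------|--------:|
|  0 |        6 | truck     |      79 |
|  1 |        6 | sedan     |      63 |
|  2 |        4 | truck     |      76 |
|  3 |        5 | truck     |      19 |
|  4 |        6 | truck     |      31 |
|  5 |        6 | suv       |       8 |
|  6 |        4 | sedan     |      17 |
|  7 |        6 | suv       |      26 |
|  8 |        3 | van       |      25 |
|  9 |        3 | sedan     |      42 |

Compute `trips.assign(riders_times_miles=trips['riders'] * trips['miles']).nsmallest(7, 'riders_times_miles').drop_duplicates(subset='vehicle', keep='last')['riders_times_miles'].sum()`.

add column riders_times_miles = trips['riders'] * trips['miles']:
   riders vehicle  miles  riders_times_miles
0       6   truck     79                 474
1       6   sedan     63                 378
2       4   truck     76                 304
3       5   truck     19                  95
4       6   truck     31                 186
5       6     suv      8                  48
6       4   sedan     17                  68
7       6     suv     26                 156
8       3     van     25                  75
9       3   sedan     42                 126
take 7 rows with smallest riders_times_miles:
   riders vehicle  miles  riders_times_miles
5       6     suv      8                  48
6       4   sedan     17                  68
8       3     van     25                  75
3       5   truck     19                  95
9       3   sedan     42                 126
7       6     suv     26                 156
4       6   truck     31                 186
drop duplicate vehicle (keep=last):
   riders vehicle  miles  riders_times_miles
8       3     van     25                  75
9       3   sedan     42                 126
7       6     suv     26                 156
4       6   truck     31                 186
Hence 543.

543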